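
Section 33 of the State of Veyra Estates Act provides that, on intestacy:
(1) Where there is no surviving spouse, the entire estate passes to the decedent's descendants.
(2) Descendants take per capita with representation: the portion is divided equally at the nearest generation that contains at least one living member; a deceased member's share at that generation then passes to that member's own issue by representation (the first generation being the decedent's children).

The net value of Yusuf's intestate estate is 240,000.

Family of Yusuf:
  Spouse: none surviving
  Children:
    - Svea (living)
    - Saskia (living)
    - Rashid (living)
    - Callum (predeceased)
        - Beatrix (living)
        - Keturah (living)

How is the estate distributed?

Svea: 60,000; Saskia: 60,000; Rashid: 60,000; Beatrix: 30,000; Keturah: 30,000

The entire 240,000 passes to the descendants.
That amount (240,000) is divided into 4 shares of 60,000: Svea, Saskia, and Rashid each take 60,000; Callum's 60,000 share passes to Callum's issue.
Callum's share (60,000) is divided into 2 shares of 30,000: Beatrix and Keturah each take 30,000.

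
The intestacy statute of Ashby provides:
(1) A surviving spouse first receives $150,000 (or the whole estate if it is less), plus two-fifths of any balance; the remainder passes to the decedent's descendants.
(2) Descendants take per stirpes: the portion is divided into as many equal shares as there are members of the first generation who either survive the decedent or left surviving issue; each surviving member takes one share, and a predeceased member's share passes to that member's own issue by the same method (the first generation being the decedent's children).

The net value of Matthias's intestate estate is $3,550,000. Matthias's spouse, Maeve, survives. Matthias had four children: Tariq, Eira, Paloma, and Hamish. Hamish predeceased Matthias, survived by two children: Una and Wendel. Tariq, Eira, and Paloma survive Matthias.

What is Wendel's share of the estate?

Maeve first takes $150,000, leaving a balance of $3,400,000. Maeve then takes two-fifths of the balance ($1,360,000), for a total of $1,510,000. The remaining $2,040,000 passes to the descendants.
The descendants' portion ($2,040,000) is divided into 4 shares of $510,000: Tariq, Eira, and Paloma each take $510,000; Hamish's $510,000 share passes to Hamish's issue.
Hamish's share ($510,000) is divided into 2 shares of $255,000: Una and Wendel each take $255,000.

Wendel receives $255,000.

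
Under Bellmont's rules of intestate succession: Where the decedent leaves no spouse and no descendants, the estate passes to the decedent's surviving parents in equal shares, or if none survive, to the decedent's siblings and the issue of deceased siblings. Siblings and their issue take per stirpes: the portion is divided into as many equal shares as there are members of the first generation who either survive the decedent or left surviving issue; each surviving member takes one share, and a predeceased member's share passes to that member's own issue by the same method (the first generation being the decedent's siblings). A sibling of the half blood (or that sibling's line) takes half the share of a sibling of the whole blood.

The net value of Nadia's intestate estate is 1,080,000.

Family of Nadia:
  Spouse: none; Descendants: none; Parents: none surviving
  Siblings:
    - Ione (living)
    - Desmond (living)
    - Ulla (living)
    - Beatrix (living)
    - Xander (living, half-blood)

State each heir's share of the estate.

Ione: 240,000; Desmond: 240,000; Ulla: 240,000; Beatrix: 240,000; Xander: 120,000

The entire 1,080,000 passes to the siblings and their issue.
Counting each half-blood sibling's line as half a unit, there are 9/2 units in 1,080,000, so one unit is 240,000. Whole-blood lines (Ione, Desmond, Ulla, and Beatrix) take 240,000 each; half-blood lines (Xander) take 120,000 each.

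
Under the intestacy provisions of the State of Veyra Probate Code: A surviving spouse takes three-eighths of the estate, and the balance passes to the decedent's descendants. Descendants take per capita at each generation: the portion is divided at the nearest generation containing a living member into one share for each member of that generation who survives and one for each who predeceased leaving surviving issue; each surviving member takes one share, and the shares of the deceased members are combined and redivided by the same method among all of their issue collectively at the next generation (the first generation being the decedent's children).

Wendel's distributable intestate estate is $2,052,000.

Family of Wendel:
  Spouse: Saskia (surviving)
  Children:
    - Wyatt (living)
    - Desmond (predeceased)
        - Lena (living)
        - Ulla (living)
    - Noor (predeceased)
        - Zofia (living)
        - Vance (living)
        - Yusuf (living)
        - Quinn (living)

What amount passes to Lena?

Saskia takes three-eighths of $2,052,000 = $769,500. The remaining $1,282,500 passes to the descendants.
The descendants' portion ($1,282,500) is divided at the children's generation into 3 shares of $427,500. Wyatt takes $427,500. The 2 shares of the deceased (Desmond and Noor) are combined into a pool of $855,000.
That pool ($855,000) is divided at the grandchildren's generation equally among Lena, Ulla, Zofia, Vance, Yusuf, and Quinn: $142,500 each.

Lena receives $142,500.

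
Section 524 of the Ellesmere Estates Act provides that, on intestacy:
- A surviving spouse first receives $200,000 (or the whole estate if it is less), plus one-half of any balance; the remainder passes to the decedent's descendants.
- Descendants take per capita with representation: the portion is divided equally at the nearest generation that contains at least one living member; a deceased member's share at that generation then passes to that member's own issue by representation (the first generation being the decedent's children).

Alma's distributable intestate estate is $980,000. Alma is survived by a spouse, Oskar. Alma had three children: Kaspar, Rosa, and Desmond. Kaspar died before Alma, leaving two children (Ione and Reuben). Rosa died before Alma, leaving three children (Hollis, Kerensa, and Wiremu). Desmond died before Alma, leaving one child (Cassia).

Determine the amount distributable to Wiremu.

Oskar first takes $200,000, leaving a balance of $780,000. Oskar then takes one-half of the balance ($390,000), for a total of $590,000. The remaining $390,000 passes to the descendants.
No child survives, so the initial division is made at the grandchildren's generation.
The descendants' portion ($390,000) is divided into 6 shares of $65,000: Ione, Reuben, Hollis, Kerensa, Wiremu, and Cassia each take $65,000.

Wiremu receives $65,000.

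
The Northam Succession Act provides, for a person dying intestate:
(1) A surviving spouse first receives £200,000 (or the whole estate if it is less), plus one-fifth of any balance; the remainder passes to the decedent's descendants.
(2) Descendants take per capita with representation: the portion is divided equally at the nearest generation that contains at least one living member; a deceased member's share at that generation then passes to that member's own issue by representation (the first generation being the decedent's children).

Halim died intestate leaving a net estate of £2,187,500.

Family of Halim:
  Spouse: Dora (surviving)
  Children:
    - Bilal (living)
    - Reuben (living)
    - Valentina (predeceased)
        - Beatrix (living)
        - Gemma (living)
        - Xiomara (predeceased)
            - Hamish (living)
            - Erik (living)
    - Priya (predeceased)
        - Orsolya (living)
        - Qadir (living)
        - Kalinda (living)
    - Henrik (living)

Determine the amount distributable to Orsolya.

Dora first takes £200,000, leaving a balance of £1,987,500. Dora then takes one-fifth of the balance (£397,500), for a total of £597,500. The remaining £1,590,000 passes to the descendants.
The descendants' portion (£1,590,000) is divided into 5 shares of £318,000: Bilal, Reuben, and Henrik each take £318,000; Valentina's £318,000 share passes to Valentina's issue; Priya's £318,000 share passes to Priya's issue.
Valentina's share (£318,000) is divided into 3 shares of £106,000: Beatrix and Gemma each take £106,000; Xiomara's £106,000 share passes to Xiomara's issue.
Xiomara's share (£106,000) is divided into 2 shares of £53,000: Hamish and Erik each take £53,000.
Priya's share (£318,000) is divided into 3 shares of £106,000: Orsolya, Qadir, and Kalinda each take £106,000.

Orsolya receives £106,000.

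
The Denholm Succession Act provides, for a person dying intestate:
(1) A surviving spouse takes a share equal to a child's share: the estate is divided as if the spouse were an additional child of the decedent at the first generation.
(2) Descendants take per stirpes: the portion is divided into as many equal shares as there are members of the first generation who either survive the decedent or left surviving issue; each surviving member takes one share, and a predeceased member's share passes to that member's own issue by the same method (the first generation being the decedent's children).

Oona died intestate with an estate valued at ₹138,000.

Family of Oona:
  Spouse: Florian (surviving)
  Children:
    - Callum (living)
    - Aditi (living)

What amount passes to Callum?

Callum receives ₹46,000.

The spouse counts as an additional share at the children's level, so there are 3 primary shares of ₹46,000. Florian takes one such share (₹46,000).
The children's combined portion (₹92,000) is divided into 2 shares of ₹46,000: Callum and Aditi each take ₹46,000.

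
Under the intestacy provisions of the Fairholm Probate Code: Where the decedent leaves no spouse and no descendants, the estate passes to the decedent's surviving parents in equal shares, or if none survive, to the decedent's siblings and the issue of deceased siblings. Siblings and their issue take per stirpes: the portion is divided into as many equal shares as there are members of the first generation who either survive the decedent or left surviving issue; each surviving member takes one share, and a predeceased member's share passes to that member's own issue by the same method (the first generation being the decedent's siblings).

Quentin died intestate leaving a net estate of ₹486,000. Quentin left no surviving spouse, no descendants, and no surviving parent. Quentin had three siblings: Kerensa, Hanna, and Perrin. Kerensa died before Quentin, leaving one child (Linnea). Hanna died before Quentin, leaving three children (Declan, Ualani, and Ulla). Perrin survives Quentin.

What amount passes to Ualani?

The entire ₹486,000 passes to the siblings and their issue.
That amount (₹486,000) is divided into 3 shares of ₹162,000: Perrin takes ₹162,000; Kerensa's ₹162,000 share passes to Kerensa's issue; Hanna's ₹162,000 share passes to Hanna's issue.
Kerensa's share (₹162,000) passes entirely to Linnea.
Hanna's share (₹162,000) is divided into 3 shares of ₹54,000: Declan, Ualani, and Ulla each take ₹54,000.

Ualani receives ₹54,000.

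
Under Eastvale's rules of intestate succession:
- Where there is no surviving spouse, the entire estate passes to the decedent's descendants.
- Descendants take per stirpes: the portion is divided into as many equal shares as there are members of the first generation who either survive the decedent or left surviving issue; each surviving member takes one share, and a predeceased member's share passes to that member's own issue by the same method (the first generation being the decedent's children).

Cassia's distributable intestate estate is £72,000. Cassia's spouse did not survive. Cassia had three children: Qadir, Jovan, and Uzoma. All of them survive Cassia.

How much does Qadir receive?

The entire £72,000 passes to the descendants.
That amount (£72,000) is divided into 3 shares of £24,000: Qadir, Jovan, and Uzoma each take £24,000.

Qadir receives £24,000.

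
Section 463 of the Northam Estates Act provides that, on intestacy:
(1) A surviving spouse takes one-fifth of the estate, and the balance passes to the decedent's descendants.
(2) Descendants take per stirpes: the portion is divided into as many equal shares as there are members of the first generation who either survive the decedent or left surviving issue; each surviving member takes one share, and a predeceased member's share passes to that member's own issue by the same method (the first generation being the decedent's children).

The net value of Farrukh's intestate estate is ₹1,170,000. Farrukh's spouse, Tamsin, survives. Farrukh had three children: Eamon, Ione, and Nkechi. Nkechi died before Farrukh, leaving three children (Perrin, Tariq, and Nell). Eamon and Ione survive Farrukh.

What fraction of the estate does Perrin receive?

Perrin receives 4/45 of the estate.

Tamsin takes one-fifth of ₹1,170,000 = ₹234,000. The remaining ₹936,000 passes to the descendants.
The descendants' portion (₹936,000) is divided into 3 shares of ₹312,000: Eamon and Ione each take ₹312,000; Nkechi's ₹312,000 share passes to Nkechi's issue.
Nkechi's share (₹312,000) is divided into 3 shares of ₹104,000: Perrin, Tariq, and Nell each take ₹104,000.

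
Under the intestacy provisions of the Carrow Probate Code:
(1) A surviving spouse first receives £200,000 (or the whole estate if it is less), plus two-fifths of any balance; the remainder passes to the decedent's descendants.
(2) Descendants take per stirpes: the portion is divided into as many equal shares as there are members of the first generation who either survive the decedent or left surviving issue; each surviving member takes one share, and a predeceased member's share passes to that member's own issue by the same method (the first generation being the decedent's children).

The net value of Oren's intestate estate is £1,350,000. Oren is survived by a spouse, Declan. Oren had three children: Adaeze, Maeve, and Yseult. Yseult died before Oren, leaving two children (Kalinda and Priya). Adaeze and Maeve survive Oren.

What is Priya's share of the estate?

Declan first takes £200,000, leaving a balance of £1,150,000. Declan then takes two-fifths of the balance (£460,000), for a total of £660,000. The remaining £690,000 passes to the descendants.
The descendants' portion (£690,000) is divided into 3 shares of £230,000: Adaeze and Maeve each take £230,000; Yseult's £230,000 share passes to Yseult's issue.
Yseult's share (£230,000) is divided into 2 shares of £115,000: Kalinda and Priya each take £115,000.

Priya receives £115,000.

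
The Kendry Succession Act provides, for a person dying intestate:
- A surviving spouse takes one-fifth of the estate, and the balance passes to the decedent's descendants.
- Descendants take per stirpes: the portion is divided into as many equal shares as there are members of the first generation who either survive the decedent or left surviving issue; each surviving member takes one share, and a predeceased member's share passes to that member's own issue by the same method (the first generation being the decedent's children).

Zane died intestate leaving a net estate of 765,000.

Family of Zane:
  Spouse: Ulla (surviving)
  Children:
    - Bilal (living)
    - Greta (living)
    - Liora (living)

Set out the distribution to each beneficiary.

Ulla takes one-fifth of 765,000 = 153,000. The remaining 612,000 passes to the descendants.
The descendants' portion (612,000) is divided into 3 shares of 204,000: Bilal, Greta, and Liora each take 204,000.

Ulla: 153,000; Bilal: 204,000; Greta: 204,000; Liora: 204,000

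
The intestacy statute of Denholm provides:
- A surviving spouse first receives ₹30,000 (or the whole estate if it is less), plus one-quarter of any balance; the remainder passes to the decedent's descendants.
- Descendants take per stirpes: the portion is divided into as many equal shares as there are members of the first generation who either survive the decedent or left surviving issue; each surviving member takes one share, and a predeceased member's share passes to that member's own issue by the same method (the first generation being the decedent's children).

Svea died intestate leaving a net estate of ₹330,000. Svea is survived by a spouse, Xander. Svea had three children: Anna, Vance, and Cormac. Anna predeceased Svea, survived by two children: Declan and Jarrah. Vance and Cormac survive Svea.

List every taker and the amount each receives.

Xander: ₹105,000; Declan: ₹37,500; Jarrah: ₹37,500; Vance: ₹75,000; Cormac: ₹75,000

Xander first takes ₹30,000, leaving a balance of ₹300,000. Xander then takes one-quarter of the balance (₹75,000), for a total of ₹105,000. The remaining ₹225,000 passes to the descendants.
The descendants' portion (₹225,000) is divided into 3 shares of ₹75,000: Vance and Cormac each take ₹75,000; Anna's ₹75,000 share passes to Anna's issue.
Anna's share (₹75,000) is divided into 2 shares of ₹37,500: Declan and Jarrah each take ₹37,500.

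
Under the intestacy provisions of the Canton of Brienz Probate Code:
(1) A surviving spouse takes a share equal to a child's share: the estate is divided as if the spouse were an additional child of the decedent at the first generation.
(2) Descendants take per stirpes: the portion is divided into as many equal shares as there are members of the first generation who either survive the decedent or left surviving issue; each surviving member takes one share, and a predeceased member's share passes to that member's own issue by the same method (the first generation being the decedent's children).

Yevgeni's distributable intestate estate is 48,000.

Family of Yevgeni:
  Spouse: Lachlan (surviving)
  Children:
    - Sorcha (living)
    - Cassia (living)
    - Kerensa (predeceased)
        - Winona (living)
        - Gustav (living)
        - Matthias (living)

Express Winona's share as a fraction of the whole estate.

Winona receives 1/12 of the estate.

The spouse counts as an additional share at the children's level, so there are 4 primary shares of 12,000. Lachlan takes one such share (12,000).
The children's combined portion (36,000) is divided into 3 shares of 12,000: Sorcha and Cassia each take 12,000; Kerensa's 12,000 share passes to Kerensa's issue.
Kerensa's share (12,000) is divided into 3 shares of 4,000: Winona, Gustav, and Matthias each take 4,000.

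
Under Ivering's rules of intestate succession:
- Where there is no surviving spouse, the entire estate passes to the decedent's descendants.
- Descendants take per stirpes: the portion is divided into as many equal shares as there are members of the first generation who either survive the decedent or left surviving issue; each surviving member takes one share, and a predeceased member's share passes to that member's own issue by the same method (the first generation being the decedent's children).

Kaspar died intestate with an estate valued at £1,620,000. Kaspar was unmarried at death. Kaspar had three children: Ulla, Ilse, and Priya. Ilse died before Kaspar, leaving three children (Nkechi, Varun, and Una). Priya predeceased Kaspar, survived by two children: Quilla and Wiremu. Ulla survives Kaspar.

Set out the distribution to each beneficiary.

Ulla: £540,000; Nkechi: £180,000; Varun: £180,000; Una: £180,000; Quilla: £270,000; Wiremu: £270,000

The entire £1,620,000 passes to the descendants.
That amount (£1,620,000) is divided into 3 shares of £540,000: Ulla takes £540,000; Ilse's £540,000 share passes to Ilse's issue; Priya's £540,000 share passes to Priya's issue.
Ilse's share (£540,000) is divided into 3 shares of £180,000: Nkechi, Varun, and Una each take £180,000.
Priya's share (£540,000) is divided into 2 shares of £270,000: Quilla and Wiremu each take £270,000.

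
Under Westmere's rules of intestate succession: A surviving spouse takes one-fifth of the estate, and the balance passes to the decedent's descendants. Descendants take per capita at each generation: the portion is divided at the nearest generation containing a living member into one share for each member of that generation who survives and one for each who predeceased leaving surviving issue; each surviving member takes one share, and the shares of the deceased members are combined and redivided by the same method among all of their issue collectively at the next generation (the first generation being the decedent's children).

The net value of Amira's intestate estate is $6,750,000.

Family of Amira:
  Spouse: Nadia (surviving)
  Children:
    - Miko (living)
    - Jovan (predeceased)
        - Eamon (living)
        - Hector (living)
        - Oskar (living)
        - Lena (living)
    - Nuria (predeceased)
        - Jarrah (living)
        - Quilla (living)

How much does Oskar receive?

Nadia takes one-fifth of $6,750,000 = $1,350,000. The remaining $5,400,000 passes to the descendants.
The descendants' portion ($5,400,000) is divided at the children's generation into 3 shares of $1,800,000. Miko takes $1,800,000. The 2 shares of the deceased (Jovan and Nuria) are combined into a pool of $3,600,000.
That pool ($3,600,000) is divided at the grandchildren's generation equally among Eamon, Hector, Oskar, Lena, Jarrah, and Quilla: $600,000 each.

Oskar receives $600,000.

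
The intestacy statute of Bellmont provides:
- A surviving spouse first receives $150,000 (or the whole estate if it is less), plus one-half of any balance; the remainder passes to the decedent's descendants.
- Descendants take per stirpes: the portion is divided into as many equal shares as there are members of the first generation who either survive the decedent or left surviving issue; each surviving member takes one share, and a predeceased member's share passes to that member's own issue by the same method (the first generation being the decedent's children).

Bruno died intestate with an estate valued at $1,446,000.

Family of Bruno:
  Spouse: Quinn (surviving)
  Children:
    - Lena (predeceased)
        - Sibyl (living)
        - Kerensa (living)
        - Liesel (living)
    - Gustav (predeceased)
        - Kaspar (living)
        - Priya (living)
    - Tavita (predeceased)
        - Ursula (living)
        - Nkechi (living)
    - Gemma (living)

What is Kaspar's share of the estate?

Quinn first takes $150,000, leaving a balance of $1,296,000. Quinn then takes one-half of the balance ($648,000), for a total of $798,000. The remaining $648,000 passes to the descendants.
The descendants' portion ($648,000) is divided into 4 shares of $162,000: Gemma takes $162,000; Lena's $162,000 share passes to Lena's issue; Gustav's $162,000 share passes to Gustav's issue; Tavita's $162,000 share passes to Tavita's issue.
Lena's share ($162,000) is divided into 3 shares of $54,000: Sibyl, Kerensa, and Liesel each take $54,000.
Gustav's share ($162,000) is divided into 2 shares of $81,000: Kaspar and Priya each take $81,000.
Tavita's share ($162,000) is divided into 2 shares of $81,000: Ursula and Nkechi each take $81,000.

Kaspar receives $81,000.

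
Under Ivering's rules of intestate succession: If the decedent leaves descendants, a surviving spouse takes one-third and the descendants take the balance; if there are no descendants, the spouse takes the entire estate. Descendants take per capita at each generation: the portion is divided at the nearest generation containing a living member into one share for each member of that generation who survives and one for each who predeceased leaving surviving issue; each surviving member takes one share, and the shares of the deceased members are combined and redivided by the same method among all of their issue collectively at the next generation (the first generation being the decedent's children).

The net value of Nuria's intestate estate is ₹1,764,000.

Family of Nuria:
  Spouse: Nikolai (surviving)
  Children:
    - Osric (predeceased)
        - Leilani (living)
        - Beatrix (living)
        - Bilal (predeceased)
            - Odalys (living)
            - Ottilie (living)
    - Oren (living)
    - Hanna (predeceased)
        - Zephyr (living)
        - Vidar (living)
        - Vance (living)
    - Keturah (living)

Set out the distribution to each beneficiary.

Nikolai: ₹588,000; Leilani: ₹98,000; Beatrix: ₹98,000; Odalys: ₹49,000; Ottilie: ₹49,000; Oren: ₹294,000; Zephyr: ₹98,000; Vidar: ₹98,000; Vance: ₹98,000; Keturah: ₹294,000

Nikolai takes one-third of ₹1,764,000 = ₹588,000. The remaining ₹1,176,000 passes to the descendants.
The descendants' portion (₹1,176,000) is divided at the children's generation into 4 shares of ₹294,000. Oren and Keturah each take ₹294,000. The 2 shares of the deceased (Osric and Hanna) are combined into a pool of ₹588,000.
That pool (₹588,000) is divided at the grandchildren's generation into 6 shares of ₹98,000. Leilani, Beatrix, Zephyr, Vidar, and Vance each take ₹98,000. The remaining share for the deceased Bilal (₹98,000) is carried to the next generation.
That pool (₹98,000) is divided at the great-grandchildren's generation equally among Odalys and Ottilie: ₹49,000 each.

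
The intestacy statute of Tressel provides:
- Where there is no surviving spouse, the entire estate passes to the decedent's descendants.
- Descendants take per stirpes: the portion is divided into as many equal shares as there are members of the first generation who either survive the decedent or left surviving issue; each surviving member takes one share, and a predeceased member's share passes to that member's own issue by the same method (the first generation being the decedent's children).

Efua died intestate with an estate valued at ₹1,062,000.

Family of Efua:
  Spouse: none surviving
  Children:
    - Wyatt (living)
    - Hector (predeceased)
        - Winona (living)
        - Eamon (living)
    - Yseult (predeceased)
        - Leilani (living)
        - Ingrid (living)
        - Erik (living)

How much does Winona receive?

The entire ₹1,062,000 passes to the descendants.
That amount (₹1,062,000) is divided into 3 shares of ₹354,000: Wyatt takes ₹354,000; Hector's ₹354,000 share passes to Hector's issue; Yseult's ₹354,000 share passes to Yseult's issue.
Hector's share (₹354,000) is divided into 2 shares of ₹177,000: Winona and Eamon each take ₹177,000.
Yseult's share (₹354,000) is divided into 3 shares of ₹118,000: Leilani, Ingrid, and Erik each take ₹118,000.

Winona receives ₹177,000.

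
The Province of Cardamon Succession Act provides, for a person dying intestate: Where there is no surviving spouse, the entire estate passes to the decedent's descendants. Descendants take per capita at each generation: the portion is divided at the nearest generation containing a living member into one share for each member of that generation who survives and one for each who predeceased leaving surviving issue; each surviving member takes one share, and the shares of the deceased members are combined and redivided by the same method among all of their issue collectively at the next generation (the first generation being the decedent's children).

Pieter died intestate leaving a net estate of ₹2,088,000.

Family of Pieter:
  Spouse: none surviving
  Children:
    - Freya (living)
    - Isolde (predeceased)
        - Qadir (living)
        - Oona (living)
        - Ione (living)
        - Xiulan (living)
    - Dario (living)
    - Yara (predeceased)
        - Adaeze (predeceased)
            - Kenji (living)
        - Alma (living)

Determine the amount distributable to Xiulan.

The entire ₹2,088,000 passes to the descendants.
That amount (₹2,088,000) is divided at the children's generation into 4 shares of ₹522,000. Freya and Dario each take ₹522,000. The 2 shares of the deceased (Isolde and Yara) are combined into a pool of ₹1,044,000.
That pool (₹1,044,000) is divided at the grandchildren's generation into 6 shares of ₹174,000. Qadir, Oona, Ione, Xiulan, and Alma each take ₹174,000. The remaining share for the deceased Adaeze (₹174,000) is carried to the next generation.
That pool (₹174,000) passes entirely to Kenji, the sole taker at the great-grandchildren's generation.

Xiulan receives ₹174,000.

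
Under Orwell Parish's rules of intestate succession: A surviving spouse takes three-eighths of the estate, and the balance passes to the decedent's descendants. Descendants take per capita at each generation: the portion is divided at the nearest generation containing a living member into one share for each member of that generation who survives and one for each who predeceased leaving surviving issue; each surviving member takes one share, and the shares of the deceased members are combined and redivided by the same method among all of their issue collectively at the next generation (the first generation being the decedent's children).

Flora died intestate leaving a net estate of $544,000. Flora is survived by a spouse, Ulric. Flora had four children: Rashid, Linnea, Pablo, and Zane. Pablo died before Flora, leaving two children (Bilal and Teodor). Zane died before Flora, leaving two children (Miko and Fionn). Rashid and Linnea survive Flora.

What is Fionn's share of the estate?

Ulric takes three-eighths of $544,000 = $204,000. The remaining $340,000 passes to the descendants.
The descendants' portion ($340,000) is divided at the children's generation into 4 shares of $85,000. Rashid and Linnea each take $85,000. The 2 shares of the deceased (Pablo and Zane) are combined into a pool of $170,000.
That pool ($170,000) is divided at the grandchildren's generation equally among Bilal, Teodor, Miko, and Fionn: $42,500 each.

Fionn receives $42,500.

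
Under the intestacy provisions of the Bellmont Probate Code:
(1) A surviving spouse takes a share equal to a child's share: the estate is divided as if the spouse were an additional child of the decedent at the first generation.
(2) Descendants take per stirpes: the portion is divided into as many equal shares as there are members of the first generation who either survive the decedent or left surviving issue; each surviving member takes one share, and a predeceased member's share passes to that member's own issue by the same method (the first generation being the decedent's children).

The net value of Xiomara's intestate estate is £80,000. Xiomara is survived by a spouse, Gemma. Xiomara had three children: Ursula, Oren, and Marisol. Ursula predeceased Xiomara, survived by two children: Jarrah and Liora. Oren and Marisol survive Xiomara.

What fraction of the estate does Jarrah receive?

Jarrah receives 1/8 of the estate.

The spouse counts as an additional share at the children's level, so there are 4 primary shares of £20,000. Gemma takes one such share (£20,000).
The children's combined portion (£60,000) is divided into 3 shares of £20,000: Oren and Marisol each take £20,000; Ursula's £20,000 share passes to Ursula's issue.
Ursula's share (£20,000) is divided into 2 shares of £10,000: Jarrah and Liora each take £10,000.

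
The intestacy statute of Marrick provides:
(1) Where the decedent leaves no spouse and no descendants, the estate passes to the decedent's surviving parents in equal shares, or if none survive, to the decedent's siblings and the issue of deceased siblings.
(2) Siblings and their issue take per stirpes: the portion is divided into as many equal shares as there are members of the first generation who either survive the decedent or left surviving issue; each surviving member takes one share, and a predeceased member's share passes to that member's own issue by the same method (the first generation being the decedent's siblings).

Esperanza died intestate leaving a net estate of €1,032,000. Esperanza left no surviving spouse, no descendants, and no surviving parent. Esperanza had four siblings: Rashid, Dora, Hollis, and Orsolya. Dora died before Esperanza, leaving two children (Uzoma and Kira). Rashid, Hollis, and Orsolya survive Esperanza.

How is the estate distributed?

Rashid: €258,000; Uzoma: €129,000; Kira: €129,000; Hollis: €258,000; Orsolya: €258,000

The entire €1,032,000 passes to the siblings and their issue.
That amount (€1,032,000) is divided into 4 shares of €258,000: Rashid, Hollis, and Orsolya each take €258,000; Dora's €258,000 share passes to Dora's issue.
Dora's share (€258,000) is divided into 2 shares of €129,000: Uzoma and Kira each take €129,000.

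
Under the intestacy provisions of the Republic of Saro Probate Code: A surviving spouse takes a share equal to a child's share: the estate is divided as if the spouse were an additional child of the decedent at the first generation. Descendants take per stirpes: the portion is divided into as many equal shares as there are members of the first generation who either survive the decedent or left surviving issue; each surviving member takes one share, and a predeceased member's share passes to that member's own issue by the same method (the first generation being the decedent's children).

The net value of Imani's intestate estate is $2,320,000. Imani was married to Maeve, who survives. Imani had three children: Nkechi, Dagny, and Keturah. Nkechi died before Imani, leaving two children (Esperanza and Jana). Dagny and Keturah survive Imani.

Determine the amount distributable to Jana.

The spouse counts as an additional share at the children's level, so there are 4 primary shares of $580,000. Maeve takes one such share ($580,000).
The children's combined portion ($1,740,000) is divided into 3 shares of $580,000: Dagny and Keturah each take $580,000; Nkechi's $580,000 share passes to Nkechi's issue.
Nkechi's share ($580,000) is divided into 2 shares of $290,000: Esperanza and Jana each take $290,000.

Jana receives $290,000.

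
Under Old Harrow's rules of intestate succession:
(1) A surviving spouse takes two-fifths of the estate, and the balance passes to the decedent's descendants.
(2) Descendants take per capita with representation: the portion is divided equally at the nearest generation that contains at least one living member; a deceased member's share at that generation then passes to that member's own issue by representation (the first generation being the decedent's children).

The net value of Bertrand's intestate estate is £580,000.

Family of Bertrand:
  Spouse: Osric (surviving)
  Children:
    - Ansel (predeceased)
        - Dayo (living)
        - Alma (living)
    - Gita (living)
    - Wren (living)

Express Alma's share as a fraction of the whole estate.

Alma receives 1/10 of the estate.

Osric takes two-fifths of £580,000 = £232,000. The remaining £348,000 passes to the descendants.
The descendants' portion (£348,000) is divided into 3 shares of £116,000: Gita and Wren each take £116,000; Ansel's £116,000 share passes to Ansel's issue.
Ansel's share (£116,000) is divided into 2 shares of £58,000: Dayo and Alma each take £58,000.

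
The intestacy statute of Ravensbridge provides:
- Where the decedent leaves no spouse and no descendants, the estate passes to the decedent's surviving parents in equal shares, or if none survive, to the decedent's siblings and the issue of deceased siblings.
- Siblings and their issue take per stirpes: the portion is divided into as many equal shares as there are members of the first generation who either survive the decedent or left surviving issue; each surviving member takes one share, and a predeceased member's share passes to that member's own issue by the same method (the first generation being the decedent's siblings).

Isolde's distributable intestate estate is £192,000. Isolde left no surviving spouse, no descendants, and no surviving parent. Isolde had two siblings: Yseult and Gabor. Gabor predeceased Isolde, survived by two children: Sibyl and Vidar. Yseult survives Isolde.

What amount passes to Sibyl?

The entire £192,000 passes to the siblings and their issue.
That amount (£192,000) is divided into 2 shares of £96,000: Yseult takes £96,000; Gabor's £96,000 share passes to Gabor's issue.
Gabor's share (£96,000) is divided into 2 shares of £48,000: Sibyl and Vidar each take £48,000.

Sibyl receives £48,000.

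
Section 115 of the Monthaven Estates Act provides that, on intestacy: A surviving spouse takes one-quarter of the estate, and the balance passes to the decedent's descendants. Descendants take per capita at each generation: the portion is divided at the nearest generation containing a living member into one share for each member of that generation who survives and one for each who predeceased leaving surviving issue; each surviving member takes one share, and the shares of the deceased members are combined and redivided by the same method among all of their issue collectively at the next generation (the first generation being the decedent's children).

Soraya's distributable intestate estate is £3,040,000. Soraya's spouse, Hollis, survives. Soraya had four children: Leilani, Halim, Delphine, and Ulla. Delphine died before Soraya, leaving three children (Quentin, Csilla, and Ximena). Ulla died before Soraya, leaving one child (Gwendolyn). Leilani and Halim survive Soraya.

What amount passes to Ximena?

Hollis takes one-quarter of £3,040,000 = £760,000. The remaining £2,280,000 passes to the descendants.
The descendants' portion (£2,280,000) is divided at the children's generation into 4 shares of £570,000. Leilani and Halim each take £570,000. The 2 shares of the deceased (Delphine and Ulla) are combined into a pool of £1,140,000.
That pool (£1,140,000) is divided at the grandchildren's generation equally among Quentin, Csilla, Ximena, and Gwendolyn: £285,000 each.

Ximena receives £285,000.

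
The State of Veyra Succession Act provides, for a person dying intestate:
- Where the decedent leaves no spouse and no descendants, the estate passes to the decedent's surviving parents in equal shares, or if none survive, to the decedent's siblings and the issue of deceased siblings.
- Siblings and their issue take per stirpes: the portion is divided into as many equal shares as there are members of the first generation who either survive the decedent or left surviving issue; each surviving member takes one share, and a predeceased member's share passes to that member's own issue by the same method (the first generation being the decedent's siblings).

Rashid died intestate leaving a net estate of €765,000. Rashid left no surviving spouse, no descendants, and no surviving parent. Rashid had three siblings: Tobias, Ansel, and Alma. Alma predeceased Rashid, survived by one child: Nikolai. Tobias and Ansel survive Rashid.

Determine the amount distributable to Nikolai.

Nikolai receives €255,000.

The entire €765,000 passes to the siblings and their issue.
That amount (€765,000) is divided into 3 shares of €255,000: Tobias and Ansel each take €255,000; Alma's €255,000 share passes to Alma's issue.
Alma's share (€255,000) passes entirely to Nikolai.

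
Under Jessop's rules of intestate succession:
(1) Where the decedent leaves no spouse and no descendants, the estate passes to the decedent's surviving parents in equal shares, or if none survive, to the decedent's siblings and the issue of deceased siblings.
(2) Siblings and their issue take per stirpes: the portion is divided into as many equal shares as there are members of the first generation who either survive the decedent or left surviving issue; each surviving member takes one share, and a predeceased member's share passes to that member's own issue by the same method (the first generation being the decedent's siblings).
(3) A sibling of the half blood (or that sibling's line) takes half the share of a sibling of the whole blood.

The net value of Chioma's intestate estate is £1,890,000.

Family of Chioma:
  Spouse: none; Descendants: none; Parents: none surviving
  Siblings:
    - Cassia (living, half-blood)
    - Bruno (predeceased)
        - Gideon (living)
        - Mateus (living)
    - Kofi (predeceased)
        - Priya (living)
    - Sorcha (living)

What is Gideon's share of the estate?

The entire £1,890,000 passes to the siblings and their issue.
Counting each half-blood sibling's line as half a unit, there are 7/2 units in £1,890,000, so one unit is £540,000. Whole-blood lines (Bruno, Kofi, and Sorcha) take £540,000 each; half-blood lines (Cassia) take £270,000 each.
Bruno's share (£540,000) is divided into 2 shares of £270,000: Gideon and Mateus each take £270,000.
Kofi's share (£540,000) passes entirely to Priya.

Gideon receives £270,000.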